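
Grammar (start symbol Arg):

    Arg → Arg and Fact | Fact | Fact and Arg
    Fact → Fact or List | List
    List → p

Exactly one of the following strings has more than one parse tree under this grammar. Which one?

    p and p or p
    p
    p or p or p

p and p or p: 2 trees
p: 1 tree
p or p or p: 1 tree

p and p or p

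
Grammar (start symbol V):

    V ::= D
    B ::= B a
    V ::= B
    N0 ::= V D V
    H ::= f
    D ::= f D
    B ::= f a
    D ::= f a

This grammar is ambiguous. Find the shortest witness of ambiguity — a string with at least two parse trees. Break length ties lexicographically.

f a

length 2: f a has 2 parse trees

Two derivations of f a:
  V ⇒ D ⇒ f a
  V ⇒ B ⇒ f a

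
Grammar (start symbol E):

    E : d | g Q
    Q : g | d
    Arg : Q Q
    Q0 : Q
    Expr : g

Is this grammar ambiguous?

Unambiguous

(Arg, Q0, Expr are unreachable from E, so their rules don't affect L(E).) Restricted to the reachable nonterminals, every rule has the form A → t or A → t B, and no two rules for the same A share a first terminal. The grammar encodes a DFA — one run per string.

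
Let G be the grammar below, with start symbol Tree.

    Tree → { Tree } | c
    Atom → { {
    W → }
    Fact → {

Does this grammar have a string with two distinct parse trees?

(Atom, W, Fact are unreachable from Tree, so their rules don't affect L(Tree).) L(Tree) is { openⁿ atom closeⁿ : n ≥ 0 }. The bracket depth fixes n, and the derivation is forced at every step.

Unambiguous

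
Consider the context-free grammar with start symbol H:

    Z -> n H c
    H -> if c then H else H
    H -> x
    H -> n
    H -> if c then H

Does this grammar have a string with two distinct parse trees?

Witness: if c then if c then n else n

Derivation 1: H ⇒ if c then H else H ⇒ if c then if c then H else H ⇒ if c then if c then n else H ⇒ if c then if c then n else n
Derivation 2: H ⇒ if c then H ⇒ if c then if c then H else H ⇒ if c then if c then n else H ⇒ if c then if c then n else n

Two distinct leftmost derivations for the same string.

Ambiguous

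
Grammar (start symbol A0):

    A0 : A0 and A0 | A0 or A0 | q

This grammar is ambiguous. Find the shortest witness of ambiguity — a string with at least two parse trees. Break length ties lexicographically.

length 1: no string has ≥2 trees
length 3: no string has ≥2 trees
length 5: q and q and q has 2 parse trees

Two derivations of q and q and q:
  A0 ⇒ A0 and A0 ⇒ A0 and A0 and A0 ⇒ q and A0 and A0 ⇒ q and q and A0 ⇒ q and q and q
  A0 ⇒ A0 and A0 ⇒ q and A0 ⇒ q and A0 and A0 ⇒ q and q and A0 ⇒ q and q and q

q and q and q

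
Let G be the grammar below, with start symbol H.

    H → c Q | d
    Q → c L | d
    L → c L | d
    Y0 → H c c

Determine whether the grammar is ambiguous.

Unambiguous

(Y0 is unreachable from H, so its rules don't affect L(H).) The reachable rules are right-linear with at most one rule per (nonterminal, next-terminal) pair. Each input token forces the next rule, so parsing is deterministic.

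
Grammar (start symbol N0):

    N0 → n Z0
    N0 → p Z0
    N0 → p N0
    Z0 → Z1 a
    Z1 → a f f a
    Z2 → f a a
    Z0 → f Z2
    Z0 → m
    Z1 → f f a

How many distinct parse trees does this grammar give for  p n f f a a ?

2

Parse trees for p n f f a a:
  [N0 p [N0 n [Z0 [Z1 f f a] a]]]
  [N0 p [N0 n [Z0 f [Z2 f a a]]]]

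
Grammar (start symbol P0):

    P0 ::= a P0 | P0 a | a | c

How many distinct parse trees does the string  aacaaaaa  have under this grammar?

Parse trees for aacaaaaa (showing first 6 of 21):
  [P0 a [P0 a [P0 [P0 [P0 [P0 [P0 [P0 c] a] a] a] a] a]]]
  [P0 a [P0 [P0 a [P0 [P0 [P0 [P0 [P0 c] a] a] a] a]] a]]
  [P0 a [P0 [P0 [P0 a [P0 [P0 [P0 [P0 c] a] a] a]] a] a]]
  [P0 a [P0 [P0 [P0 [P0 a [P0 [P0 [P0 c] a] a]] a] a] a]]
  [P0 a [P0 [P0 [P0 [P0 [P0 a [P0 [P0 c] a]] a] a] a] a]]
  [P0 a [P0 [P0 [P0 [P0 [P0 [P0 a [P0 c]] a] a] a] a] a]]

21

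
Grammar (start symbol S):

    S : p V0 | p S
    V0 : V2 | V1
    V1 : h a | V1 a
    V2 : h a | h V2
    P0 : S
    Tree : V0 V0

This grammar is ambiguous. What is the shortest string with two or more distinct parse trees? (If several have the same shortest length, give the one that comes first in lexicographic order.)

length 3: p h a has 2 parse trees

Two derivations of p h a:
  S ⇒ p V0 ⇒ p V2 ⇒ p h a
  S ⇒ p V0 ⇒ p V1 ⇒ p h a

p h a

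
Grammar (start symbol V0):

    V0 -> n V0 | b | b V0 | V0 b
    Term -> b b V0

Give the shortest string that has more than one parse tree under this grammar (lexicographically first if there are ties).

length 1: no string has ≥2 trees
length 2: b b has 2 parse trees

Two derivations of b b:
  V0 ⇒ b V0 ⇒ b b
  V0 ⇒ V0 b ⇒ b b

b b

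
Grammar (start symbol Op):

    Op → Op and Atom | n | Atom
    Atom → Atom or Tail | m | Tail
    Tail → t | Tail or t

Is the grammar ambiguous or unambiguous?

Ambiguous

Witness: t or t

Derivation 1: Op ⇒ Atom ⇒ Atom or Tail ⇒ Tail or Tail ⇒ t or Tail ⇒ t or t
Derivation 2: Op ⇒ Atom ⇒ Tail ⇒ Tail or t ⇒ t or t

Two distinct leftmost derivations for the same string.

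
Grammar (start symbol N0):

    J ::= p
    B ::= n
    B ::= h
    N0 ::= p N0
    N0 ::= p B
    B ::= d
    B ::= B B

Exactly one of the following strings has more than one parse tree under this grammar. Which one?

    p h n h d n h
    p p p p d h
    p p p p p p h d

p h n h d n h

p h n h d n h: 42 trees
p p p p d h: 1 tree
p p p p p p h d: 1 tree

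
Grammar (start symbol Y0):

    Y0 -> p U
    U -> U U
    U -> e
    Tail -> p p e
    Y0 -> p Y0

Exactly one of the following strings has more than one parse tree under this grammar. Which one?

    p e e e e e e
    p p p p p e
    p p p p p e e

p e e e e e e: 42 trees
p p p p p e: 1 tree
p p p p p e e: 1 tree

p e e e e e e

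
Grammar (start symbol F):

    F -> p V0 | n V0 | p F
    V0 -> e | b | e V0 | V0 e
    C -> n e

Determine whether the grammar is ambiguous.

Witness: n e e

Derivation 1: F ⇒ n V0 ⇒ n e V0 ⇒ n e e
Derivation 2: F ⇒ n V0 ⇒ n V0 e ⇒ n e e

Two distinct leftmost derivations for the same string.

Ambiguous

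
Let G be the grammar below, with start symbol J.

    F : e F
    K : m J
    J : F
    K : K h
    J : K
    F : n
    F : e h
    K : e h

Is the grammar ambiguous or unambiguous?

Ambiguous

Witness: e h

Derivation 1: J ⇒ F ⇒ e h
Derivation 2: J ⇒ K ⇒ e h

Two distinct leftmost derivations for the same string.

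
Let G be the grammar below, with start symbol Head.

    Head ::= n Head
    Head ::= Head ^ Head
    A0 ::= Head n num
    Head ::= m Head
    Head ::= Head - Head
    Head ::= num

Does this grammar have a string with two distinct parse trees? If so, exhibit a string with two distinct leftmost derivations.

Witness: m num - num

Derivation 1: Head ⇒ m Head ⇒ m Head - Head ⇒ m num - Head ⇒ m num - num
Derivation 2: Head ⇒ Head - Head ⇒ m Head - Head ⇒ m num - Head ⇒ m num - num

Two distinct leftmost derivations for the same string.

Ambiguous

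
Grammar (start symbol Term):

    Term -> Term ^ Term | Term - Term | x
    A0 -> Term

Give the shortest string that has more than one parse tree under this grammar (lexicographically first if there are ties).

length 1: no string has ≥2 trees
length 3: no string has ≥2 trees
length 5: x - x - x has 2 parse trees

Two derivations of x - x - x:
  Term ⇒ Term - Term ⇒ Term - Term - Term ⇒ x - Term - Term ⇒ x - x - Term ⇒ x - x - x
  Term ⇒ Term - Term ⇒ x - Term ⇒ x - Term - Term ⇒ x - x - Term ⇒ x - x - x

x - x - x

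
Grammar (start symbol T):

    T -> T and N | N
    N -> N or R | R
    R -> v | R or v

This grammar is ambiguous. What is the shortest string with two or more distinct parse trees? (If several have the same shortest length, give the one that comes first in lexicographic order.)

length 1: no string has ≥2 trees
length 3: v or v has 2 parse trees

Two derivations of v or v:
  T ⇒ N ⇒ N or R ⇒ R or R ⇒ v or R ⇒ v or v
  T ⇒ N ⇒ R ⇒ R or v ⇒ v or v

v or v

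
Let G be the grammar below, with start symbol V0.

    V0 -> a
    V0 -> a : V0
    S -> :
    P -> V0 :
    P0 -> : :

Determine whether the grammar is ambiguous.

(P, P0, S are unreachable from V0, so their rules don't affect L(V0).) The reachable grammar is A → atom sep A | atom. Each atom is followed by either the separator (recurse) or end-of-string (stop) — no choice point.

Unambiguous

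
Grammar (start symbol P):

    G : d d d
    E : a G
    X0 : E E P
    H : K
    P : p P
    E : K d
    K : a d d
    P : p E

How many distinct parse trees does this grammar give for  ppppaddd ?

2

Parse trees for ppppaddd:
  [P p [P p [P p [P p [E a [G d d d]]]]]]
  [P p [P p [P p [P p [E [K a d d] d]]]]]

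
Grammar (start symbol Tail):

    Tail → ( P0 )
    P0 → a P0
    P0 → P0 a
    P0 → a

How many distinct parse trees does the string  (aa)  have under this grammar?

Parse trees for (aa):
  [Tail ( [P0 a [P0 a]] )]
  [Tail ( [P0 [P0 a] a] )]

2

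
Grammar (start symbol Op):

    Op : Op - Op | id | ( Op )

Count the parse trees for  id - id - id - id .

5

Parse trees for id - id - id - id:
  [Op [Op id] - [Op [Op id] - [Op [Op id] - [Op id]]]]
  [Op [Op id] - [Op [Op [Op id] - [Op id]] - [Op id]]]
  [Op [Op [Op id] - [Op id]] - [Op [Op id] - [Op id]]]
  [Op [Op [Op id] - [Op [Op id] - [Op id]]] - [Op id]]
  [Op [Op [Op [Op id] - [Op id]] - [Op id]] - [Op id]]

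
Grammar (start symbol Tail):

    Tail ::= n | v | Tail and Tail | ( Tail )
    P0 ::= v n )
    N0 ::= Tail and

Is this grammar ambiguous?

Ambiguous

Witness: n and n and n

Derivation 1: Tail ⇒ Tail and Tail ⇒ n and Tail ⇒ n and Tail and Tail ⇒ n and n and Tail ⇒ n and n and n
Derivation 2: Tail ⇒ Tail and Tail ⇒ Tail and Tail and Tail ⇒ n and Tail and Tail ⇒ n and n and Tail ⇒ n and n and n

Two distinct leftmost derivations for the same string.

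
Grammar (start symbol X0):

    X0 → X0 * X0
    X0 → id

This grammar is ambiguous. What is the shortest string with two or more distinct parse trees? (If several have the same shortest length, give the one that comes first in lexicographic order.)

id * id * id

length 1: no string has ≥2 trees
length 3: no string has ≥2 trees
length 5: id * id * id has 2 parse trees

Two derivations of id * id * id:
  X0 ⇒ X0 * X0 ⇒ X0 * X0 * X0 ⇒ id * X0 * X0 ⇒ id * id * X0 ⇒ id * id * id
  X0 ⇒ X0 * X0 ⇒ id * X0 ⇒ id * X0 * X0 ⇒ id * id * X0 ⇒ id * id * id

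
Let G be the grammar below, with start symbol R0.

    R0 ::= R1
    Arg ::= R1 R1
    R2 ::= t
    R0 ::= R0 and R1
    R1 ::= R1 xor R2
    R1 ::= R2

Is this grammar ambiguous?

Unambiguous

(Arg is unreachable from R0, so its rules don't affect L(R0).) This is a standard precedence ladder (R0 over R1 over R2), with each level left-recursive on its own operator ('and' at R0, 'xor' at R1). That structure is LR(1), hence unambiguous.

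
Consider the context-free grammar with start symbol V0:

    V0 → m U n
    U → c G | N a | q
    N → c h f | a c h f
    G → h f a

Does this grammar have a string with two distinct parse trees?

Witness: m c h f a n

Derivation 1: V0 ⇒ m U n ⇒ m c G n ⇒ m c h f a n
Derivation 2: V0 ⇒ m U n ⇒ m N a n ⇒ m c h f a n

Two distinct leftmost derivations for the same string.

Ambiguous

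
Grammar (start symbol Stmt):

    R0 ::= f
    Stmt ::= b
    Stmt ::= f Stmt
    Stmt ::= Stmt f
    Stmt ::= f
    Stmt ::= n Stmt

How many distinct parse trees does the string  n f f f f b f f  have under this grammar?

21

Parse trees for n f f f f b f f (showing first 6 of 21):
  [Stmt [Stmt [Stmt n [Stmt f [Stmt f [Stmt f [Stmt f [Stmt b]]]]]] f] f]
  [Stmt [Stmt n [Stmt f [Stmt f [Stmt f [Stmt f [Stmt [Stmt b] f]]]]]] f]
  [Stmt [Stmt n [Stmt f [Stmt f [Stmt f [Stmt [Stmt f [Stmt b]] f]]]]] f]
  [Stmt [Stmt n [Stmt f [Stmt f [Stmt [Stmt f [Stmt f [Stmt b]]] f]]]] f]
  [Stmt [Stmt n [Stmt f [Stmt [Stmt f [Stmt f [Stmt f [Stmt b]]]] f]]] f]
  [Stmt [Stmt n [Stmt [Stmt f [Stmt f [Stmt f [Stmt f [Stmt b]]]]] f]] f]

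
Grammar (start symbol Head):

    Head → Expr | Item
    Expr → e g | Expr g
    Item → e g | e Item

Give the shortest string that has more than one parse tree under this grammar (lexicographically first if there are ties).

e g

length 2: e g has 2 parse trees

Two derivations of e g:
  Head ⇒ Expr ⇒ e g
  Head ⇒ Item ⇒ e g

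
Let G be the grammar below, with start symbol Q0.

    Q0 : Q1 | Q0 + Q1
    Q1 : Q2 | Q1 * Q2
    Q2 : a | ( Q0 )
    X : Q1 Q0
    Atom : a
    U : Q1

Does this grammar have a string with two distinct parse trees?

Unambiguous

Only Q0, Q1, Q2 are reachable from Q0; ignoring the rest: This is a standard precedence ladder (Q0 over Q1 over Q2), with each level left-recursive on its own operator ('+' at Q0, '*' at Q1). That structure is LR(1), hence unambiguous.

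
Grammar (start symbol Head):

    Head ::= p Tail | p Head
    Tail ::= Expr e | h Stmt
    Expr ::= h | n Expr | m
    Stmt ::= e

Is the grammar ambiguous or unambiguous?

Ambiguous

Witness: p h e

Derivation 1: Head ⇒ p Tail ⇒ p Expr e ⇒ p h e
Derivation 2: Head ⇒ p Tail ⇒ p h Stmt ⇒ p h e

Two distinct leftmost derivations for the same string.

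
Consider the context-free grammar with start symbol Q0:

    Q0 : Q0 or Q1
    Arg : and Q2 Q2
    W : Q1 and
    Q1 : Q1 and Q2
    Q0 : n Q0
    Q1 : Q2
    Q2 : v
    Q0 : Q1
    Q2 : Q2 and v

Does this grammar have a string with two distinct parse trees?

Witness: v and v

Derivation 1: Q0 ⇒ Q1 ⇒ Q1 and Q2 ⇒ Q2 and Q2 ⇒ v and Q2 ⇒ v and v
Derivation 2: Q0 ⇒ Q1 ⇒ Q2 ⇒ Q2 and v ⇒ v and v

Two distinct leftmost derivations for the same string.

Ambiguous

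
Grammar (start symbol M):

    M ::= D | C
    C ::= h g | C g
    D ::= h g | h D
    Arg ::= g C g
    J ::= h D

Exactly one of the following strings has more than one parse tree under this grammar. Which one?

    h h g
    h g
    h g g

h h g: 1 tree
h g: 2 trees
h g g: 1 tree

h g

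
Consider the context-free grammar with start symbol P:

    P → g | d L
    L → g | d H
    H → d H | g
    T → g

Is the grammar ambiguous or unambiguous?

(T is unreachable from P, so its rules don't affect L(P).) The reachable rules are right-linear with at most one rule per (nonterminal, next-terminal) pair. Each input token forces the next rule, so parsing is deterministic.

Unambiguous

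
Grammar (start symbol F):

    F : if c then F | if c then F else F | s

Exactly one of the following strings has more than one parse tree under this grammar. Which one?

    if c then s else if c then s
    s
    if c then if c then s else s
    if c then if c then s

if c then s else if c then s: 1 tree
s: 1 tree
if c then if c then s else s: 2 trees
if c then if c then s: 1 tree

if c then if c then s else s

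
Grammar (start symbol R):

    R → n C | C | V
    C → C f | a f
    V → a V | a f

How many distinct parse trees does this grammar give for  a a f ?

Parse trees for a a f:
  [R [V a [V a f]]]

1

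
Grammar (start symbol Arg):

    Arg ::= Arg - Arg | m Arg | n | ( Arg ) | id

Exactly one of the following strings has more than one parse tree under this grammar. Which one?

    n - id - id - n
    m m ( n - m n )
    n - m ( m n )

n - id - id - n: 5 trees
m m ( n - m n ): 1 tree
n - m ( m n ): 1 tree

n - id - id - n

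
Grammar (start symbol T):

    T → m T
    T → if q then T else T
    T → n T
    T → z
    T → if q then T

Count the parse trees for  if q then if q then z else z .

2

Parse trees for if q then if q then z else z:
  [T if q then [T if q then [T z]] else [T z]]
  [T if q then [T if q then [T z] else [T z]]]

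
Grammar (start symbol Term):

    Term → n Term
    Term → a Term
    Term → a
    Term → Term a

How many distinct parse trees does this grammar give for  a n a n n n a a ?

8

Parse trees for a n a n n n a a:
  [Term a [Term n [Term a [Term n [Term n [Term n [Term a [Term a]]]]]]]]
  [Term a [Term n [Term a [Term n [Term n [Term n [Term [Term a] a]]]]]]]
  [Term a [Term n [Term a [Term n [Term n [Term [Term n [Term a]] a]]]]]]
  [Term a [Term n [Term a [Term n [Term [Term n [Term n [Term a]]] a]]]]]
  [Term a [Term n [Term a [Term [Term n [Term n [Term n [Term a]]]] a]]]]
  [Term a [Term n [Term [Term a [Term n [Term n [Term n [Term a]]]]] a]]]
  [Term a [Term [Term n [Term a [Term n [Term n [Term n [Term a]]]]]] a]]
  [Term [Term a [Term n [Term a [Term n [Term n [Term n [Term a]]]]]]] a]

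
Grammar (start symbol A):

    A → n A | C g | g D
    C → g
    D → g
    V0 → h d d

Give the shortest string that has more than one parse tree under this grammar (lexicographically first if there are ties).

g g

length 2: g g has 2 parse trees

Two derivations of g g:
  A ⇒ C g ⇒ g g
  A ⇒ g D ⇒ g g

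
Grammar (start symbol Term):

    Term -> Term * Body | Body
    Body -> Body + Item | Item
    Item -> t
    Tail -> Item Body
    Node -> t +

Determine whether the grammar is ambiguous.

Unambiguous

Only Term, Body, Item are reachable from Term; ignoring the rest: Term → Term * Body | Body  ;  Body → Body + Item | Item  — a left-associative chain with Item at the bottom. Each string factors uniquely by precedence.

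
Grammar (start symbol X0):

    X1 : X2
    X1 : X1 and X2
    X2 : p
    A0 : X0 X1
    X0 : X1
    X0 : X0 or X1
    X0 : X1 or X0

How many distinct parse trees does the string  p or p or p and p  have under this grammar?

Parse trees for p or p or p and p:
  [X0 [X0 [X0 [X1 [X2 p]]] or [X1 [X2 p]]] or [X1 [X1 [X2 p]] and [X2 p]]]
  [X0 [X0 [X1 [X2 p]] or [X0 [X1 [X2 p]]]] or [X1 [X1 [X2 p]] and [X2 p]]]
  [X0 [X1 [X2 p]] or [X0 [X0 [X1 [X2 p]]] or [X1 [X1 [X2 p]] and [X2 p]]]]
  [X0 [X1 [X2 p]] or [X0 [X1 [X2 p]] or [X0 [X1 [X1 [X2 p]] and [X2 p]]]]]

4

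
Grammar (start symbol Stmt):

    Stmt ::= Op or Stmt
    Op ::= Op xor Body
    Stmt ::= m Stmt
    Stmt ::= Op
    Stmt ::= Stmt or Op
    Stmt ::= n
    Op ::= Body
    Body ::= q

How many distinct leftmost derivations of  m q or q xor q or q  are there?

7

Parse trees for m q or q xor q or q:
  [Stmt m [Stmt [Op [Body q]] or [Stmt [Op [Op [Body q]] xor [Body q]] or [Stmt [Op [Body q]]]]]]
  [Stmt m [Stmt [Op [Body q]] or [Stmt [Stmt [Op [Op [Body q]] xor [Body q]]] or [Op [Body q]]]]]
  [Stmt m [Stmt [Stmt [Op [Body q]] or [Stmt [Op [Op [Body q]] xor [Body q]]]] or [Op [Body q]]]]
  [Stmt m [Stmt [Stmt [Stmt [Op [Body q]]] or [Op [Op [Body q]] xor [Body q]]] or [Op [Body q]]]]
  [Stmt [Stmt m [Stmt [Op [Body q]] or [Stmt [Op [Op [Body q]] xor [Body q]]]]] or [Op [Body q]]]
  [Stmt [Stmt m [Stmt [Stmt [Op [Body q]]] or [Op [Op [Body q]] xor [Body q]]]] or [Op [Body q]]]
  [Stmt [Stmt [Stmt m [Stmt [Op [Body q]]]] or [Op [Op [Body q]] xor [Body q]]] or [Op [Body q]]]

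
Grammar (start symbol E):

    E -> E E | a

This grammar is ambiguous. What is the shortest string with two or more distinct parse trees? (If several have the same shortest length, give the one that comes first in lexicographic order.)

a a a

length 1: no string has ≥2 trees
length 2: no string has ≥2 trees
length 3: a a a has 2 parse trees

Two derivations of a a a:
  E ⇒ E E ⇒ E E E ⇒ a E E ⇒ a a E ⇒ a a a
  E ⇒ E E ⇒ a E ⇒ a E E ⇒ a a E ⇒ a a a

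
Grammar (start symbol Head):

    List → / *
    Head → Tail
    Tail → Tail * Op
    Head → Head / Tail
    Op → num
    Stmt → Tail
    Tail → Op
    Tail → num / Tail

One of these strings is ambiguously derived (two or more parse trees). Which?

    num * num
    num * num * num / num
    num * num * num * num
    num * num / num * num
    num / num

num / num

num * num: 1 tree
num * num * num / num: 1 tree
num * num * num * num: 1 tree
num * num / num * num: 1 tree
num / num: 2 trees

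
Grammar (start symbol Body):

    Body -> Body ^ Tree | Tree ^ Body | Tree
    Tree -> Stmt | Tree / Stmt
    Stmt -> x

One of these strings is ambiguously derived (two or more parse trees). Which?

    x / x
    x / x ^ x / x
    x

x / x: 1 tree
x / x ^ x / x: 2 trees
x: 1 tree

x / x ^ x / x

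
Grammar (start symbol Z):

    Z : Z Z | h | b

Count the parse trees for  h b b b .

5

Parse trees for h b b b:
  [Z [Z h] [Z [Z b] [Z [Z b] [Z b]]]]
  [Z [Z h] [Z [Z [Z b] [Z b]] [Z b]]]
  [Z [Z [Z h] [Z b]] [Z [Z b] [Z b]]]
  [Z [Z [Z h] [Z [Z b] [Z b]]] [Z b]]
  [Z [Z [Z [Z h] [Z b]] [Z b]] [Z b]]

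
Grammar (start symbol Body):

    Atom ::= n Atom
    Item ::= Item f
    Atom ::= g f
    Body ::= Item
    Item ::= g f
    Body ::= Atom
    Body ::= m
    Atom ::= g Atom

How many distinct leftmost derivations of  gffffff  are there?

Parse trees for gffffff:
  [Body [Item [Item [Item [Item [Item [Item g f] f] f] f] f] f]]

1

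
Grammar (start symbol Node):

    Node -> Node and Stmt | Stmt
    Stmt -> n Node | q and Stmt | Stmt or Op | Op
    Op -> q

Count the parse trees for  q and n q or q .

Parse trees for q and n q or q:
  [Node [Node [Stmt [Op q]]] and [Stmt n [Node [Stmt [Stmt [Op q]] or [Op q]]]]]
  [Node [Node [Stmt [Op q]]] and [Stmt [Stmt n [Node [Stmt [Op q]]]] or [Op q]]]
  [Node [Stmt q and [Stmt n [Node [Stmt [Stmt [Op q]] or [Op q]]]]]]
  [Node [Stmt q and [Stmt [Stmt n [Node [Stmt [Op q]]]] or [Op q]]]]
  [Node [Stmt [Stmt q and [Stmt n [Node [Stmt [Op q]]]]] or [Op q]]]

5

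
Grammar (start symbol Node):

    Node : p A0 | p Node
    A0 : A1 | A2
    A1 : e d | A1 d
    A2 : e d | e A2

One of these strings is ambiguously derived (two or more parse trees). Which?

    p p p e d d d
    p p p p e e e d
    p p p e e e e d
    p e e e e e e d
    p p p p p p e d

p p p p p p e d

p p p e d d d: 1 tree
p p p p e e e d: 1 tree
p p p e e e e d: 1 tree
p e e e e e e d: 1 tree
p p p p p p e d: 2 trees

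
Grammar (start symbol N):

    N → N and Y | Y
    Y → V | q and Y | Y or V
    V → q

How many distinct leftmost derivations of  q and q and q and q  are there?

Parse trees for q and q and q and q:
  [N [N [Y [V q]]] and [Y q and [Y q and [Y [V q]]]]]
  [N [N [N [Y [V q]]] and [Y [V q]]] and [Y q and [Y [V q]]]]
  [N [N [Y q and [Y [V q]]]] and [Y q and [Y [V q]]]]
  [N [N [N [Y [V q]]] and [Y q and [Y [V q]]]] and [Y [V q]]]
  [N [N [N [N [Y [V q]]] and [Y [V q]]] and [Y [V q]]] and [Y [V q]]]
  [N [N [N [Y q and [Y [V q]]]] and [Y [V q]]] and [Y [V q]]]
  [N [N [Y q and [Y q and [Y [V q]]]]] and [Y [V q]]]
  [N [Y q and [Y q and [Y q and [Y [V q]]]]]]

8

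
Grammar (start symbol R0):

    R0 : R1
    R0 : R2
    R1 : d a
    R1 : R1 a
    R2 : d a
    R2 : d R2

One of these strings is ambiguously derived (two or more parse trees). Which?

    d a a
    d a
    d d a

d a

d a a: 1 tree
d a: 2 trees
d d a: 1 tree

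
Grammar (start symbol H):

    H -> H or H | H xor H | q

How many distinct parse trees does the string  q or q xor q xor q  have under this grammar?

Parse trees for q or q xor q xor q:
  [H [H q] or [H [H q] xor [H [H q] xor [H q]]]]
  [H [H q] or [H [H [H q] xor [H q]] xor [H q]]]
  [H [H [H q] or [H q]] xor [H [H q] xor [H q]]]
  [H [H [H q] or [H [H q] xor [H q]]] xor [H q]]
  [H [H [H [H q] or [H q]] xor [H q]] xor [H q]]

5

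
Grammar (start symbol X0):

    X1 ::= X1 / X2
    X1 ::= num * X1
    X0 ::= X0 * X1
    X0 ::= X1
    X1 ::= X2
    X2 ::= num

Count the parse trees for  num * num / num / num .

Parse trees for num * num / num / num:
  [X0 [X0 [X1 [X2 num]]] * [X1 [X1 [X1 [X2 num]] / [X2 num]] / [X2 num]]]
  [X0 [X1 [X1 [X1 num * [X1 [X2 num]]] / [X2 num]] / [X2 num]]]
  [X0 [X1 [X1 num * [X1 [X1 [X2 num]] / [X2 num]]] / [X2 num]]]
  [X0 [X1 num * [X1 [X1 [X1 [X2 num]] / [X2 num]] / [X2 num]]]]

4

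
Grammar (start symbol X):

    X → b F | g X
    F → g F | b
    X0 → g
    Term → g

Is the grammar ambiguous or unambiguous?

Unambiguous

(X0, Term are unreachable from X, so their rules don't affect L(X).) Restricted to the reachable nonterminals, every rule has the form A → t or A → t B, and no two rules for the same A share a first terminal. The grammar encodes a DFA — one run per string.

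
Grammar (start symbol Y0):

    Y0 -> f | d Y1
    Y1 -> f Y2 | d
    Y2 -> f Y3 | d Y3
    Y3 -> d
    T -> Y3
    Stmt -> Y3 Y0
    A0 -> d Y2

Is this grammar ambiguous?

Unambiguous

(T, Stmt, A0 are unreachable from Y0, so their rules don't affect L(Y0).) Each reachable nonterminal has at most one production per leading terminal, and all productions are right-linear; the derivation is determined token-by-token.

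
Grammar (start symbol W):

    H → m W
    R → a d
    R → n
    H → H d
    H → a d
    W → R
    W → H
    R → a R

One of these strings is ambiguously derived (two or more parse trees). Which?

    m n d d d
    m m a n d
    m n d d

m m a n d

m n d d d: 1 tree
m m a n d: 2 trees
m n d d: 1 tree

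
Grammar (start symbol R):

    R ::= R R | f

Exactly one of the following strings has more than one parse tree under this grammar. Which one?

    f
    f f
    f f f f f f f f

f: 1 tree
f f: 1 tree
f f f f f f f f: 429 trees

f f f f f f f f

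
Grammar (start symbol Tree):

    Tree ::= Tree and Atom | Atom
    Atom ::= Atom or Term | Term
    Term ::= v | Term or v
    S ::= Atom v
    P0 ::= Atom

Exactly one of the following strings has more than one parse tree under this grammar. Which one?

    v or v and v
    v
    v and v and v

v or v and v: 2 trees
v: 1 tree
v and v and v: 1 tree

v or v and v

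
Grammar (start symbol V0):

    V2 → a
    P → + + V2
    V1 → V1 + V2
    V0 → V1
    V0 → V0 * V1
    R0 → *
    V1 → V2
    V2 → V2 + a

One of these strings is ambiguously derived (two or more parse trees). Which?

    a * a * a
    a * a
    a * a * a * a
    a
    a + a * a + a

a + a * a + a

a * a * a: 1 tree
a * a: 1 tree
a * a * a * a: 1 tree
a: 1 tree
a + a * a + a: 4 trees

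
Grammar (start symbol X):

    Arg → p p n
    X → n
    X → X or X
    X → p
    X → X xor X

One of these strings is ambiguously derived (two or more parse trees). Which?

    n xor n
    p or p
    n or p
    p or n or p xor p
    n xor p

p or n or p xor p

n xor n: 1 tree
p or p: 1 tree
n or p: 1 tree
p or n or p xor p: 5 trees
n xor p: 1 tree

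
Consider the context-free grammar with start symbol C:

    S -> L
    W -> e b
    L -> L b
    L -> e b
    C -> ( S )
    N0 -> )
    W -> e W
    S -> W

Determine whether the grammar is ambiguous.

Ambiguous

Witness: ( e b )

Derivation 1: C ⇒ ( S ) ⇒ ( L ) ⇒ ( e b )
Derivation 2: C ⇒ ( S ) ⇒ ( W ) ⇒ ( e b )

Two distinct leftmost derivations for the same string.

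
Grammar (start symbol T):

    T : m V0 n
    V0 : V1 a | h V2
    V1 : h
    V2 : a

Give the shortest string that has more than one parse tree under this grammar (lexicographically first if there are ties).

length 4: m h a n has 2 parse trees

Two derivations of m h a n:
  T ⇒ m V0 n ⇒ m V1 a n ⇒ m h a n
  T ⇒ m V0 n ⇒ m h V2 n ⇒ m h a n

m h a n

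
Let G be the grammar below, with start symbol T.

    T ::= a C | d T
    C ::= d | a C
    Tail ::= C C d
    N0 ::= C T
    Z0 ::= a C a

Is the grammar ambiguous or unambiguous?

Unambiguous

(Tail, N0, Z0 are unreachable from T, so their rules don't affect L(T).) Each reachable nonterminal has at most one production per leading terminal, and all productions are right-linear; the derivation is determined token-by-token.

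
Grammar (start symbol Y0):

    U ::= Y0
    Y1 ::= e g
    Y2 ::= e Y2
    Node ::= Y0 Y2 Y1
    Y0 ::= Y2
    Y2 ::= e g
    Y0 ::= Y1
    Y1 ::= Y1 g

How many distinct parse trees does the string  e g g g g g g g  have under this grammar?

Parse trees for e g g g g g g g:
  [Y0 [Y1 [Y1 [Y1 [Y1 [Y1 [Y1 [Y1 e g] g] g] g] g] g] g]]

1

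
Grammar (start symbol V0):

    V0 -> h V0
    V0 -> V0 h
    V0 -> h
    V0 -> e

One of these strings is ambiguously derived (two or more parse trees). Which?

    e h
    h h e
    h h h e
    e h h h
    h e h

e h: 1 tree
h h e: 1 tree
h h h e: 1 tree
e h h h: 1 tree
h e h: 2 trees

h e h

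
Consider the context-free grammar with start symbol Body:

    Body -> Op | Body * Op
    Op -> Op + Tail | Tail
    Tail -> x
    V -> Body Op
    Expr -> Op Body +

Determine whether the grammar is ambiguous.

Unambiguous

Only Body, Op, Tail are reachable from Body; ignoring the rest: Body → Body * Op | Op  ;  Op → Op + Tail | Tail  — a left-associative chain with Tail at the bottom. Each string factors uniquely by precedence.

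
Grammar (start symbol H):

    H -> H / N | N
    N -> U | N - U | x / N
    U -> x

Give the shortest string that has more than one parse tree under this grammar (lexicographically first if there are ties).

x / x

length 1: no string has ≥2 trees
length 3: x / x has 2 parse trees

Two derivations of x / x:
  H ⇒ H / N ⇒ N / N ⇒ U / N ⇒ x / N ⇒ x / U ⇒ x / x
  H ⇒ N ⇒ x / N ⇒ x / U ⇒ x / x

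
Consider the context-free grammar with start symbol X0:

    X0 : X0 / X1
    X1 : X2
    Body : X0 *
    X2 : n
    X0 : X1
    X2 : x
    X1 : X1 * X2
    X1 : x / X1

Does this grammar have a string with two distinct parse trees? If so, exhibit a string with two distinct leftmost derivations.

Witness: x / n

Derivation 1: X0 ⇒ X0 / X1 ⇒ X1 / X1 ⇒ X2 / X1 ⇒ x / X1 ⇒ x / X2 ⇒ x / n
Derivation 2: X0 ⇒ X1 ⇒ x / X1 ⇒ x / X2 ⇒ x / n

Two distinct leftmost derivations for the same string.

Ambiguous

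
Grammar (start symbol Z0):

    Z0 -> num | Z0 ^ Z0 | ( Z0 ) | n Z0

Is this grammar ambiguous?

Ambiguous

Witness: n num ^ num

Derivation 1: Z0 ⇒ Z0 ^ Z0 ⇒ n Z0 ^ Z0 ⇒ n num ^ Z0 ⇒ n num ^ num
Derivation 2: Z0 ⇒ n Z0 ⇒ n Z0 ^ Z0 ⇒ n num ^ Z0 ⇒ n num ^ num

Two distinct leftmost derivations for the same string.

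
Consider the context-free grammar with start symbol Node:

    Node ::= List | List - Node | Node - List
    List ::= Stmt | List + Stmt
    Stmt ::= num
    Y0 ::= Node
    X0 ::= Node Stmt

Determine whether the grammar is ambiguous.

Ambiguous

Witness: num - num

Derivation 1: Node ⇒ List - Node ⇒ Stmt - Node ⇒ num - Node ⇒ num - List ⇒ num - Stmt ⇒ num - num
Derivation 2: Node ⇒ Node - List ⇒ List - List ⇒ Stmt - List ⇒ num - List ⇒ num - Stmt ⇒ num - num

Two distinct leftmost derivations for the same string.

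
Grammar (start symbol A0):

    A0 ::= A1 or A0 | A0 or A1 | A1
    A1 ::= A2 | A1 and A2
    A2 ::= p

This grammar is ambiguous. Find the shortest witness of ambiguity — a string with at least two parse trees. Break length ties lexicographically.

p or p

length 1: no string has ≥2 trees
length 3: p or p has 2 parse trees

Two derivations of p or p:
  A0 ⇒ A1 or A0 ⇒ A2 or A0 ⇒ p or A0 ⇒ p or A1 ⇒ p or A2 ⇒ p or p
  A0 ⇒ A0 or A1 ⇒ A1 or A1 ⇒ A2 or A1 ⇒ p or A1 ⇒ p or A2 ⇒ p or p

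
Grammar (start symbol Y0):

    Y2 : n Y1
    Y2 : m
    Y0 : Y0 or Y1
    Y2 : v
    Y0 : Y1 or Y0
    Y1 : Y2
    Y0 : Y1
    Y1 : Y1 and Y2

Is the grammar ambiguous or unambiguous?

Witness: m or m

Derivation 1: Y0 ⇒ Y0 or Y1 ⇒ Y1 or Y1 ⇒ Y2 or Y1 ⇒ m or Y1 ⇒ m or Y2 ⇒ m or m
Derivation 2: Y0 ⇒ Y1 or Y0 ⇒ Y2 or Y0 ⇒ m or Y0 ⇒ m or Y1 ⇒ m or Y2 ⇒ m or m

Two distinct leftmost derivations for the same string.

Ambiguous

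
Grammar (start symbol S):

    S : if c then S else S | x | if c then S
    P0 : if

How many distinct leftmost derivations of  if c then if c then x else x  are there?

2

Parse trees for if c then if c then x else x:
  [S if c then [S if c then [S x]] else [S x]]
  [S if c then [S if c then [S x] else [S x]]]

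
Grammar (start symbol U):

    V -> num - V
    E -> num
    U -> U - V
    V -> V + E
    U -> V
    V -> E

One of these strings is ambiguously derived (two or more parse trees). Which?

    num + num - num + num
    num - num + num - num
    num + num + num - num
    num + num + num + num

num + num - num + num: 1 tree
num - num + num - num: 3 trees
num + num + num - num: 1 tree
num + num + num + num: 1 tree

num - num + num - num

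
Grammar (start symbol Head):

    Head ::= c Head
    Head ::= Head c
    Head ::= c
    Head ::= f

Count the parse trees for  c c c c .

Parse trees for c c c c:
  [Head c [Head c [Head c [Head c]]]]
  [Head c [Head c [Head [Head c] c]]]
  [Head c [Head [Head c [Head c]] c]]
  [Head c [Head [Head [Head c] c] c]]
  [Head [Head c [Head c [Head c]]] c]
  [Head [Head c [Head [Head c] c]] c]
  [Head [Head [Head c [Head c]] c] c]
  [Head [Head [Head [Head c] c] c] c]

8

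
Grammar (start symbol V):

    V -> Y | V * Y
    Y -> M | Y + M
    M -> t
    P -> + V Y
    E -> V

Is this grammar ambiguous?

Unambiguous

(P, E are unreachable from V, so their rules don't affect L(V).) V → V * Y | Y  ;  Y → Y + M | M  — a left-associative chain with M at the bottom. Each string factors uniquely by precedence.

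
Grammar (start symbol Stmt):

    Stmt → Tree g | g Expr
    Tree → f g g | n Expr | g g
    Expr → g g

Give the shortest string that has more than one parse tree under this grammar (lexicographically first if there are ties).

length 3: g g g has 2 parse trees

Two derivations of g g g:
  Stmt ⇒ Tree g ⇒ g g g
  Stmt ⇒ g Expr ⇒ g g g

g g g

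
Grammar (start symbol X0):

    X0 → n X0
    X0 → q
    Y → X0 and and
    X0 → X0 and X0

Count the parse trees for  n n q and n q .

3

Parse trees for n n q and n q:
  [X0 n [X0 n [X0 [X0 q] and [X0 n [X0 q]]]]]
  [X0 n [X0 [X0 n [X0 q]] and [X0 n [X0 q]]]]
  [X0 [X0 n [X0 n [X0 q]]] and [X0 n [X0 q]]]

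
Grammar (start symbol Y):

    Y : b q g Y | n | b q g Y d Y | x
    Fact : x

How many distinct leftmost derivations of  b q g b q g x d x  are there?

Parse trees for b q g b q g x d x:
  [Y b q g [Y b q g [Y x] d [Y x]]]
  [Y b q g [Y b q g [Y x]] d [Y x]]

2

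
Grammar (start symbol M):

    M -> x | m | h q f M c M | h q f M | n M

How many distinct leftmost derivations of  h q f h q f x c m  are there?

Parse trees for h q f h q f x c m:
  [M h q f [M h q f [M x]] c [M m]]
  [M h q f [M h q f [M x] c [M m]]]

2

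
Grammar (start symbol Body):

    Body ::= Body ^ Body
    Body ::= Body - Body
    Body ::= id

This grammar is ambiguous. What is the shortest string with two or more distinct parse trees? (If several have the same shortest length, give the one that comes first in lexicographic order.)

length 1: no string has ≥2 trees
length 3: no string has ≥2 trees
length 5: id - id - id has 2 parse trees

Two derivations of id - id - id:
  Body ⇒ Body - Body ⇒ Body - Body - Body ⇒ id - Body - Body ⇒ id - id - Body ⇒ id - id - id
  Body ⇒ Body - Body ⇒ id - Body ⇒ id - Body - Body ⇒ id - id - Body ⇒ id - id - id

id - id - id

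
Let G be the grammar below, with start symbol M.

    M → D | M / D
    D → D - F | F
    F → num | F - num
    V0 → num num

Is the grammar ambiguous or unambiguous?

Witness: num - num

Derivation 1: M ⇒ D ⇒ D - F ⇒ F - F ⇒ num - F ⇒ num - num
Derivation 2: M ⇒ D ⇒ F ⇒ F - num ⇒ num - num

Two distinct leftmost derivations for the same string.

Ambiguous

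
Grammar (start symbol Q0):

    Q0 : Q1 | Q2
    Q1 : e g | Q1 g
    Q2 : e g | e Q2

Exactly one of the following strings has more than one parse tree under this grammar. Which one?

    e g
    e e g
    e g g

e g: 2 trees
e e g: 1 tree
e g g: 1 tree

e g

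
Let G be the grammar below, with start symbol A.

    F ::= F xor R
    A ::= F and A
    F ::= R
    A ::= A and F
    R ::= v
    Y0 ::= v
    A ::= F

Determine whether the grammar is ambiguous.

Ambiguous

Witness: v and v

Derivation 1: A ⇒ F and A ⇒ R and A ⇒ v and A ⇒ v and F ⇒ v and R ⇒ v and v
Derivation 2: A ⇒ A and F ⇒ F and F ⇒ R and F ⇒ v and F ⇒ v and R ⇒ v and v

Two distinct leftmost derivations for the same string.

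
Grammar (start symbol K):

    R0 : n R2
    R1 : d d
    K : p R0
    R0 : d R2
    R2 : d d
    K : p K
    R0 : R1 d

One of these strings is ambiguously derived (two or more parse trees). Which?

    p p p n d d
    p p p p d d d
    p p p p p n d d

p p p n d d: 1 tree
p p p p d d d: 2 trees
p p p p p n d d: 1 tree

p p p p d d d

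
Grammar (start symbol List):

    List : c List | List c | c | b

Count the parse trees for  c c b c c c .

Parse trees for c c b c c c (showing first 6 of 10):
  [List c [List c [List [List [List [List b] c] c] c]]]
  [List c [List [List c [List [List [List b] c] c]] c]]
  [List c [List [List [List c [List [List b] c]] c] c]]
  [List c [List [List [List [List c [List b]] c] c] c]]
  [List [List c [List c [List [List [List b] c] c]]] c]
  [List [List c [List [List c [List [List b] c]] c]] c]

10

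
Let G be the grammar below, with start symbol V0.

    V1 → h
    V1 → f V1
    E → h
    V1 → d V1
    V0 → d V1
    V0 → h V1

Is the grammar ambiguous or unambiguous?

(E is unreachable from V0, so its rules don't affect L(V0).) The reachable rules are right-linear with at most one rule per (nonterminal, next-terminal) pair. Each input token forces the next rule, so parsing is deterministic.

Unambiguous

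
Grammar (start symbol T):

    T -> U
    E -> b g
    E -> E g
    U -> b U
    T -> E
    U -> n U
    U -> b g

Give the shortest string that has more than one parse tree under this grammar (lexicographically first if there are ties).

b g

length 2: b g has 2 parse trees

Two derivations of b g:
  T ⇒ U ⇒ b g
  T ⇒ E ⇒ b g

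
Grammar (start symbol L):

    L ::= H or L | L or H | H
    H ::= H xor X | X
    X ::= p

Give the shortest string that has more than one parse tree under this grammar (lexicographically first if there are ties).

p or p

length 1: no string has ≥2 trees
length 3: p or p has 2 parse trees

Two derivations of p or p:
  L ⇒ H or L ⇒ X or L ⇒ p or L ⇒ p or H ⇒ p or X ⇒ p or p
  L ⇒ L or H ⇒ H or H ⇒ X or H ⇒ p or H ⇒ p or X ⇒ p or p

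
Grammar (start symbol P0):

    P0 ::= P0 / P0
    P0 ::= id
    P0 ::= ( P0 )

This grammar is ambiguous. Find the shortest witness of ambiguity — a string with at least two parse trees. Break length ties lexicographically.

id / id / id

length 1: no string has ≥2 trees
length 3: no string has ≥2 trees
length 5: id / id / id has 2 parse trees

Two derivations of id / id / id:
  P0 ⇒ P0 / P0 ⇒ P0 / P0 / P0 ⇒ id / P0 / P0 ⇒ id / id / P0 ⇒ id / id / id
  P0 ⇒ P0 / P0 ⇒ id / P0 ⇒ id / P0 / P0 ⇒ id / id / P0 ⇒ id / id / id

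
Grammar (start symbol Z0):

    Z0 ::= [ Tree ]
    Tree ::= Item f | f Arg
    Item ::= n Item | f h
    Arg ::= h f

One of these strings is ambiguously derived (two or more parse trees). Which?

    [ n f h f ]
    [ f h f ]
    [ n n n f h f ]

[ n f h f ]: 1 tree
[ f h f ]: 2 trees
[ n n n f h f ]: 1 tree

[ f h f ]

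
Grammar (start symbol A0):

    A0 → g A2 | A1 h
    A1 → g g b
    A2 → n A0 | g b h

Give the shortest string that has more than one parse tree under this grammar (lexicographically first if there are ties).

length 4: g g b h has 2 parse trees

Two derivations of g g b h:
  A0 ⇒ g A2 ⇒ g g b h
  A0 ⇒ A1 h ⇒ g g b h

g g b h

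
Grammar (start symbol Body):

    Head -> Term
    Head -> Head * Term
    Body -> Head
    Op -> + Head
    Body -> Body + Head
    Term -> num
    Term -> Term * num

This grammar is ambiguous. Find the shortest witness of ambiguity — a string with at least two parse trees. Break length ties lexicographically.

num * num

length 1: no string has ≥2 trees
length 3: num * num has 2 parse trees

Two derivations of num * num:
  Body ⇒ Head ⇒ Term ⇒ Term * num ⇒ num * num
  Body ⇒ Head ⇒ Head * Term ⇒ Term * Term ⇒ num * Term ⇒ num * num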